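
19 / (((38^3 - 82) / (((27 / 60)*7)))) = 0.00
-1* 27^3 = -19683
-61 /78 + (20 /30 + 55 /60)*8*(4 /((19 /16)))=1089 /26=41.88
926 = 926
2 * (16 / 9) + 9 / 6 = 91 / 18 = 5.06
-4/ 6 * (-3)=2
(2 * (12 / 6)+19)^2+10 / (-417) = 220583 / 417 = 528.98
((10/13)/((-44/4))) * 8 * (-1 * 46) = 3680/143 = 25.73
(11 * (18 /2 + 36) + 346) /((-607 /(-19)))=15979 /607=26.32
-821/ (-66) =821/ 66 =12.44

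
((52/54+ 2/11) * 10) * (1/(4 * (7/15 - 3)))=-2125/1881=-1.13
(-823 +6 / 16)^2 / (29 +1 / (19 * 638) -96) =-262499249221 / 25989536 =-10100.19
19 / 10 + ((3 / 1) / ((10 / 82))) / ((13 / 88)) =4379 / 26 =168.42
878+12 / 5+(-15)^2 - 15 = 5452 / 5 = 1090.40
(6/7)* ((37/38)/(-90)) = -0.01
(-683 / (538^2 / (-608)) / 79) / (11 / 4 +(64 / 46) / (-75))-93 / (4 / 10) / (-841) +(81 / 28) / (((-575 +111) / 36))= 595287098408907 / 10148173890591856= 0.06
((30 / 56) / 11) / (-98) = -15 / 30184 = -0.00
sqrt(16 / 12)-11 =-11 + 2 * sqrt(3) / 3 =-9.85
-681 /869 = -0.78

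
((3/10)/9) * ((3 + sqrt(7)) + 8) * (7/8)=7 * sqrt(7)/240 + 77/240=0.40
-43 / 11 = -3.91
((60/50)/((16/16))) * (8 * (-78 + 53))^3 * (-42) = 403200000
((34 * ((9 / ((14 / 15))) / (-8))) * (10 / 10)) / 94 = -2295 / 5264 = -0.44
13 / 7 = 1.86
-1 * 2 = -2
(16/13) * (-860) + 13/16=-219991/208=-1057.65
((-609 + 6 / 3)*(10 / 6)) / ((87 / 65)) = -197275 / 261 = -755.84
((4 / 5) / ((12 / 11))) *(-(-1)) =0.73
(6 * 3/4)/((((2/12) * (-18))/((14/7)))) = -3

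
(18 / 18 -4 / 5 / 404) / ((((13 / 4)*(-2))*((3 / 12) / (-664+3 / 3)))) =205632 / 505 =407.19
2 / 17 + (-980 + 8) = -16522 / 17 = -971.88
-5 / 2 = -2.50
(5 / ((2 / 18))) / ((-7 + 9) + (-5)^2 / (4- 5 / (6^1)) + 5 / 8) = 2280 / 533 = 4.28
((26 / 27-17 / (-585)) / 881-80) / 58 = -123690659 / 89676990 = -1.38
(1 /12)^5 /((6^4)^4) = 1 /701982420492091392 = 0.00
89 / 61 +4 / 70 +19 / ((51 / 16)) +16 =2556287 / 108885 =23.48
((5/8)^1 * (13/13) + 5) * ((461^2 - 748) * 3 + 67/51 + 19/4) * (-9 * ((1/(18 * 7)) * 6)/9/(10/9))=-1166456817/7616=-153158.72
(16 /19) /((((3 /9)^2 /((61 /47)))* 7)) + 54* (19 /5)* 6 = 38525076 /31255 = 1232.61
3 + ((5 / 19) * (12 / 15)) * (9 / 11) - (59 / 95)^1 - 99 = -100789 / 1045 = -96.45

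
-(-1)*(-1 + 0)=-1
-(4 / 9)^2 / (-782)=8 / 31671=0.00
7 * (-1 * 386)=-2702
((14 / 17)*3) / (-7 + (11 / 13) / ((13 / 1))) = -3549 / 9962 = -0.36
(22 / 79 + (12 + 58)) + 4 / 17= 94700 / 1343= 70.51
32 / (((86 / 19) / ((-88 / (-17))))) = 26752 / 731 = 36.60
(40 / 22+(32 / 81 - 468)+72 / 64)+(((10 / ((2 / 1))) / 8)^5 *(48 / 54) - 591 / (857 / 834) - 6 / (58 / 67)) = -94932879372437 / 90701918208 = -1046.65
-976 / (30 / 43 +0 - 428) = 20984 / 9187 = 2.28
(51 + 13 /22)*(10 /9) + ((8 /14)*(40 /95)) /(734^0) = 757943 /13167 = 57.56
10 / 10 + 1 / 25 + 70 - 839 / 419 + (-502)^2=2640465069 / 10475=252073.04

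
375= 375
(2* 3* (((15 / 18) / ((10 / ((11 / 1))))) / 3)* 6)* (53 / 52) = 583 / 52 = 11.21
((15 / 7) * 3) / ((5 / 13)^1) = 117 / 7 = 16.71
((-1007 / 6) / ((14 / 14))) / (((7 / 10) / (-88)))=443080 / 21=21099.05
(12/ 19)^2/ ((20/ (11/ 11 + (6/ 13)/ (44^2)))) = 113283/ 5678530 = 0.02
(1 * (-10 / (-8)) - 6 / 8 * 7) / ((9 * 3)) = -0.15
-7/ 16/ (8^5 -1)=-1/ 74896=-0.00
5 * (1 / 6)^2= 5 / 36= 0.14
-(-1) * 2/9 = 2/9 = 0.22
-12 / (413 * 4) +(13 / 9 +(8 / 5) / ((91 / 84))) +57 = 14475547 / 241605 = 59.91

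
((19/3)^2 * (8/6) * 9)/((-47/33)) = -15884/47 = -337.96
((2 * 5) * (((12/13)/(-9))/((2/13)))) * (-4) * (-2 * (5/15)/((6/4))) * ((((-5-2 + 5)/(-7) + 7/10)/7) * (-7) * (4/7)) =6.68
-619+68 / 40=-6173 / 10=-617.30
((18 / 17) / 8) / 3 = 3 / 68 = 0.04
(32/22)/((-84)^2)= 0.00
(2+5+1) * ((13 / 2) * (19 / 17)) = 988 / 17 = 58.12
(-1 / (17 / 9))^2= 81 / 289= 0.28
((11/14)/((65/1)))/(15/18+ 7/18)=0.01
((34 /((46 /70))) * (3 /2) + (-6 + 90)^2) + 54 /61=10009695 /1403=7134.49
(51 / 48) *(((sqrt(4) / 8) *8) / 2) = 17 / 16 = 1.06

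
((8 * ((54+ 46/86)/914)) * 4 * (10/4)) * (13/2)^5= 4353410425/78604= 55384.08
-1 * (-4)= 4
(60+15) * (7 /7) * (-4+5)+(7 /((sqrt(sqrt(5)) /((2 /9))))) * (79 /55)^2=87374 * 5^(3 /4) /136125+75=77.15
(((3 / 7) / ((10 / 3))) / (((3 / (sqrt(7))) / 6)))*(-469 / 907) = -603*sqrt(7) / 4535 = -0.35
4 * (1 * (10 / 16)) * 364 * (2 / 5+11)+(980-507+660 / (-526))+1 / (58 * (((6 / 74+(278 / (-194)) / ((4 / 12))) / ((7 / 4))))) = 10017776703547 / 923660208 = 10845.74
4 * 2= 8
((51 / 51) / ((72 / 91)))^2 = 8281 / 5184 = 1.60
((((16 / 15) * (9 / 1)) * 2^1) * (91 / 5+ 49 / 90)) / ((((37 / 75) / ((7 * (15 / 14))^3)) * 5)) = 2277450 / 37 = 61552.70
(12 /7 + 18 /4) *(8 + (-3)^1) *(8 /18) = 290 /21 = 13.81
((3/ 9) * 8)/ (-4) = -2/ 3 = -0.67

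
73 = 73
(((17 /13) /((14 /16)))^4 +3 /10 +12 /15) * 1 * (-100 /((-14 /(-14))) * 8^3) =-21377765022720 /68574961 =-311743.01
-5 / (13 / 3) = -15 / 13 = -1.15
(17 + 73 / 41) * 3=2310 / 41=56.34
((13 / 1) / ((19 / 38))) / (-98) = -13 / 49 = -0.27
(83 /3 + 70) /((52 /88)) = 6446 /39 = 165.28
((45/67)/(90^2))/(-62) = -1/747720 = -0.00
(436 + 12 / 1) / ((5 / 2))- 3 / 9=2683 / 15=178.87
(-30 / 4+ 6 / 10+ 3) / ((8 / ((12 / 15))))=-39 / 100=-0.39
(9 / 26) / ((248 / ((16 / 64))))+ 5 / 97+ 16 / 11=41457347 / 27520064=1.51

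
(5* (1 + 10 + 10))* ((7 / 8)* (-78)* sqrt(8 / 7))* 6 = -12285* sqrt(14) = -45966.26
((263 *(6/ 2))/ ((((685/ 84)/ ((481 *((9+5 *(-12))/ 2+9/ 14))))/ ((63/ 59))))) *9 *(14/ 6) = -1048364769816/ 40415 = -25939991.83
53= 53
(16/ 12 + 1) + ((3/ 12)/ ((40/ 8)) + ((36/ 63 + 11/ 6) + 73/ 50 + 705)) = 1493621/ 2100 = 711.25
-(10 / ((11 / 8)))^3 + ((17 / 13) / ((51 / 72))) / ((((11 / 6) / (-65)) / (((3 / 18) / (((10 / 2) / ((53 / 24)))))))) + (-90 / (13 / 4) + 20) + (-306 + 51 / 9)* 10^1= -176517437 / 51909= -3400.52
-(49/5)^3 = -117649/125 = -941.19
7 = 7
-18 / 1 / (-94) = 9 / 47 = 0.19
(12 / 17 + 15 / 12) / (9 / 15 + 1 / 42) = 13965 / 4454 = 3.14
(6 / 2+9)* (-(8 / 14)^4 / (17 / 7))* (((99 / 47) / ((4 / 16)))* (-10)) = 12165120 / 274057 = 44.39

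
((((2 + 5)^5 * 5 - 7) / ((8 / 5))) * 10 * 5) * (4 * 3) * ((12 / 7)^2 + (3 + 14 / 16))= 3005876625 / 14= 214705473.21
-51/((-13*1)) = 51/13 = 3.92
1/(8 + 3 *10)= 1/38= 0.03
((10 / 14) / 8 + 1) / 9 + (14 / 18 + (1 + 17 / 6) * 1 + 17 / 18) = 2861 / 504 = 5.68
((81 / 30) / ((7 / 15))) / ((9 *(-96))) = -3 / 448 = -0.01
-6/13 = -0.46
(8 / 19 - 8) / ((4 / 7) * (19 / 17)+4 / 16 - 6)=22848 / 15409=1.48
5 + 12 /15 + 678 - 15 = 668.80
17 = 17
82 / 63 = 1.30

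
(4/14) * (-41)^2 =3362/7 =480.29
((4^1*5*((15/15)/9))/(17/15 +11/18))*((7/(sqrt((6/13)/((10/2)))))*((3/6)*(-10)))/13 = -11.29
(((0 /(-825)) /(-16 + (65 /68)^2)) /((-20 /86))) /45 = 0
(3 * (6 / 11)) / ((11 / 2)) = 36 / 121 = 0.30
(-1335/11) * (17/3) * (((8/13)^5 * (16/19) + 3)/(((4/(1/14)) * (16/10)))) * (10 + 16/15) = -13617779853155/52147359264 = -261.14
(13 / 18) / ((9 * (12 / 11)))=143 / 1944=0.07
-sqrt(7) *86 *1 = -86 *sqrt(7) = -227.53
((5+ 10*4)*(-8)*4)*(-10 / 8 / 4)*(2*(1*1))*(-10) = -9000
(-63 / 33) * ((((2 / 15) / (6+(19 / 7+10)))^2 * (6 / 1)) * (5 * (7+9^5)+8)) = -810270272 / 4719275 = -171.69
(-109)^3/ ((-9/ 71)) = 91947059/ 9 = 10216339.89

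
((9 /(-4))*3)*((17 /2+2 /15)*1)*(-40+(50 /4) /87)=1077699 /464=2322.63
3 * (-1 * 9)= -27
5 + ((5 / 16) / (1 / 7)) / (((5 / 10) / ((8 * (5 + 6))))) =390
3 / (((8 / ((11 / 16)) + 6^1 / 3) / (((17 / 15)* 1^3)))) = 187 / 750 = 0.25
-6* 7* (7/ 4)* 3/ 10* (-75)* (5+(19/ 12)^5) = 911463455/ 36864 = 24725.03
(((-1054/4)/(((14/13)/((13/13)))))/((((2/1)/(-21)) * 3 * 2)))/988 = 527/1216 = 0.43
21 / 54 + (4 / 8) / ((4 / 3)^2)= 193 / 288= 0.67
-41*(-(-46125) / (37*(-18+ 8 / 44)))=20802375 / 7252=2868.50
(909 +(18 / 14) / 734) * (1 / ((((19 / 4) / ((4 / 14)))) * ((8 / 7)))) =4670451 / 97622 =47.84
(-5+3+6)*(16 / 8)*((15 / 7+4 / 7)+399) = 3213.71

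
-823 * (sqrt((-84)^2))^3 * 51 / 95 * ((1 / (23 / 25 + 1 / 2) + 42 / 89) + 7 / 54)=-341939536.77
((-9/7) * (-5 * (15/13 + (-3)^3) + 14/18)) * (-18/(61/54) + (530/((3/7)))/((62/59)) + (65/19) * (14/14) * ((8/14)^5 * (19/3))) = -240795667679719/1239499443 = -194268.48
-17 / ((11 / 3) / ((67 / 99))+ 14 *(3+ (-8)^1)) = 1139 / 4327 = 0.26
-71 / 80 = -0.89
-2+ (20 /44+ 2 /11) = -15 /11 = -1.36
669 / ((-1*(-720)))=223 / 240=0.93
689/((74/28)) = 9646/37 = 260.70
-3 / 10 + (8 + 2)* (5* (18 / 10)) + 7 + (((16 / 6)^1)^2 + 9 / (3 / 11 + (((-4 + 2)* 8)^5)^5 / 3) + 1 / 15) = 130363920076870883420519460937551593 / 1254974094225947107481736173321430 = 103.88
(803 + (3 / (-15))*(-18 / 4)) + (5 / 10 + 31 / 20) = 805.95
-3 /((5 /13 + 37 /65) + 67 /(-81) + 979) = -15795 /5155102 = -0.00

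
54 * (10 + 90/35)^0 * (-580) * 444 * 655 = -9108482400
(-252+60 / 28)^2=3059001 / 49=62428.59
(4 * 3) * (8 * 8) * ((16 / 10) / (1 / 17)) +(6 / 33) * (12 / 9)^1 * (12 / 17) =19531936 / 935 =20889.77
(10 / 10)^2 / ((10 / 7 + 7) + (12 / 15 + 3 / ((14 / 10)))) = 35 / 398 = 0.09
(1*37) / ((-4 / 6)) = -111 / 2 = -55.50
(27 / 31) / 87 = 9 / 899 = 0.01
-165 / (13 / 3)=-495 / 13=-38.08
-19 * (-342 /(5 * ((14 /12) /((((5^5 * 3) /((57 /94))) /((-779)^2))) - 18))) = 2290545000 /48984853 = 46.76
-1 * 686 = -686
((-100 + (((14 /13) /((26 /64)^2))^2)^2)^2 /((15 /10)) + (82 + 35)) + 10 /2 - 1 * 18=1061876911239889799808803953064648 /542800770374370512771595361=1956292.20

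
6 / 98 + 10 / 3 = 499 / 147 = 3.39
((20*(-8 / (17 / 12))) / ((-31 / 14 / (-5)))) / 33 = -44800 / 5797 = -7.73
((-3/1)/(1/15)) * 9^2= -3645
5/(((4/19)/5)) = 475/4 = 118.75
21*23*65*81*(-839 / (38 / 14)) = -14935009635 / 19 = -786053138.68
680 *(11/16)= 935/2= 467.50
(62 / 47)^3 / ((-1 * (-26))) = 119164 / 1349699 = 0.09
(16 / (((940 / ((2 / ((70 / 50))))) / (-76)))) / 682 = -304 / 112189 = -0.00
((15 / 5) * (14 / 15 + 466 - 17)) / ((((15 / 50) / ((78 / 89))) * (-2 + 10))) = 87737 / 178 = 492.90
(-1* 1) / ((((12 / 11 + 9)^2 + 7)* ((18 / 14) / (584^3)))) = -10543916768 / 7407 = -1423507.06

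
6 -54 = -48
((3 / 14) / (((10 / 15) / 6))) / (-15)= -9 / 70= -0.13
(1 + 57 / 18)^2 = 625 / 36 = 17.36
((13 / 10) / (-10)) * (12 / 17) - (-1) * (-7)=-3014 / 425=-7.09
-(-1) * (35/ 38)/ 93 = 35/ 3534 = 0.01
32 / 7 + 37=291 / 7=41.57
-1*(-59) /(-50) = -59 /50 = -1.18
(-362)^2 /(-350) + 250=-21772 /175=-124.41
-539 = -539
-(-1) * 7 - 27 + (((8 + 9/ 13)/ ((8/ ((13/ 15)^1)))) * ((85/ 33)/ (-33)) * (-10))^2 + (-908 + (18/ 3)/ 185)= -927.43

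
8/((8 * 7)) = 1/7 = 0.14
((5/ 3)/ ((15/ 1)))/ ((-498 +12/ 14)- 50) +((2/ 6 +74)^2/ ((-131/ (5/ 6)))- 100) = -915414463/ 6773355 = -135.15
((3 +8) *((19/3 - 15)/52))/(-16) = 11/96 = 0.11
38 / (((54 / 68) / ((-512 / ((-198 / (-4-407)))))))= -45313024 / 891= -50856.37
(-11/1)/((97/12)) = -132/97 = -1.36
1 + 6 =7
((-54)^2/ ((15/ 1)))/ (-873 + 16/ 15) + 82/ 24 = 501247/ 156948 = 3.19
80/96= 5/6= 0.83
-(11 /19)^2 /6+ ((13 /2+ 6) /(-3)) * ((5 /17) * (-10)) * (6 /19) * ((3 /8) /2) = 98647 /147288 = 0.67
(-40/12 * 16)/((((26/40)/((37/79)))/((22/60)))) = -130240/9243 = -14.09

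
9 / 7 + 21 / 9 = 76 / 21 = 3.62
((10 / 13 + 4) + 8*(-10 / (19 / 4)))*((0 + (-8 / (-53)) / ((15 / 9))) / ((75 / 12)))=-286272 / 1636375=-0.17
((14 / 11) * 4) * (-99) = -504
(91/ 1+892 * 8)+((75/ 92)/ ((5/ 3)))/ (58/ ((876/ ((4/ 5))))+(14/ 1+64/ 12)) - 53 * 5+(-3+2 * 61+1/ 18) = 41487542489/ 5858928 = 7081.08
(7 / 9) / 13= 7 / 117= 0.06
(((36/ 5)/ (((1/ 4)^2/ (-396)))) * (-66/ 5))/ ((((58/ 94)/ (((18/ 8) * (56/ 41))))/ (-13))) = -1158973111296/ 29725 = -38989843.95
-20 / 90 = -2 / 9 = -0.22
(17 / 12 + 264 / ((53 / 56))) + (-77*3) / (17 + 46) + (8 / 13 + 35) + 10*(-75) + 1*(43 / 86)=-1204899 / 2756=-437.19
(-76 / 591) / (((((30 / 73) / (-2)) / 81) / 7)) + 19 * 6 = 461814 / 985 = 468.85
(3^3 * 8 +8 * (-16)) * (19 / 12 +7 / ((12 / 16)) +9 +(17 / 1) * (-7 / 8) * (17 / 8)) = -24695 / 24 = -1028.96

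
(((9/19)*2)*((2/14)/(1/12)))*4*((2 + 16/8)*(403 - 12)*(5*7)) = 6756480/19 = 355604.21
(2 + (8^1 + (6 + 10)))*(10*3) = 780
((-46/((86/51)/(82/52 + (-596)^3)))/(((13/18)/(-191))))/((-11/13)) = 1805017927598.92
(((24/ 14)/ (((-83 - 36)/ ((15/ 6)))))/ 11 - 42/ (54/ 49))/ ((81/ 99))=-3143179/ 67473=-46.58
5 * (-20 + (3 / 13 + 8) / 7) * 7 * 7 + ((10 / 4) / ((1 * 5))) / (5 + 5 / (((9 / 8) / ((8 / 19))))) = -140892027 / 30550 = -4611.85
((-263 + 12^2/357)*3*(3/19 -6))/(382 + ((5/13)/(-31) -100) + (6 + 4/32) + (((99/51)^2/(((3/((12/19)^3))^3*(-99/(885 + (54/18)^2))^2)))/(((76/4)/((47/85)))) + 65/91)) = 15643201746995597525367240/981728550741199434663409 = 15.93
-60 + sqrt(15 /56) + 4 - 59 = -115 + sqrt(210) /28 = -114.48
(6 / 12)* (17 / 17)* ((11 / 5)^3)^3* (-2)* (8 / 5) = -18863581528 / 9765625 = -1931.63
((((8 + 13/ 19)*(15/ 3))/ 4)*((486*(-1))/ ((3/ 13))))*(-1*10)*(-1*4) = -17374500/ 19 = -914447.37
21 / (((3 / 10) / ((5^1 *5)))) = 1750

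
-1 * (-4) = 4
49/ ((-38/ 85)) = -4165/ 38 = -109.61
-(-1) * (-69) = -69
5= 5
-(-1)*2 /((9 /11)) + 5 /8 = 221 /72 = 3.07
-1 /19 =-0.05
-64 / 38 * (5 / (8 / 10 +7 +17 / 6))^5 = -2430000000000 / 62763480094381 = -0.04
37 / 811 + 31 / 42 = 26695 / 34062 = 0.78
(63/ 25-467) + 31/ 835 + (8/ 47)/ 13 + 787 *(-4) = -9215037439/ 2550925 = -3612.43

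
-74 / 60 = -37 / 30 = -1.23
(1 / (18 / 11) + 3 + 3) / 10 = 119 / 180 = 0.66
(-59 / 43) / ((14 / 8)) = -236 / 301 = -0.78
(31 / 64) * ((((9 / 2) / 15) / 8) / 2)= 93 / 10240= 0.01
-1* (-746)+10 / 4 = 1497 / 2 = 748.50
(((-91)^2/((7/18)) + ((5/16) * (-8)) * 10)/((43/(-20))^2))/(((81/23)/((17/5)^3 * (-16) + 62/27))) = -818617.40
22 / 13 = 1.69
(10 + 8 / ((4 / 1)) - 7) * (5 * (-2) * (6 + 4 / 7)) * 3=-6900 / 7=-985.71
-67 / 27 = -2.48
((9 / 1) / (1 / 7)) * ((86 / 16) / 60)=903 / 160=5.64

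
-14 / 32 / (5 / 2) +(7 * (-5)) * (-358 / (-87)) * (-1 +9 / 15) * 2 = 400351 / 3480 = 115.04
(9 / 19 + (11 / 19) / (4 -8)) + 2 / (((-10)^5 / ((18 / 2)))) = 312329 / 950000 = 0.33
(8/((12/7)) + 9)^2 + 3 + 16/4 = 1744/9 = 193.78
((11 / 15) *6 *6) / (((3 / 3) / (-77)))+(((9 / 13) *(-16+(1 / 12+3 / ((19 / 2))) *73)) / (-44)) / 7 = -3092990781 / 1521520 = -2032.83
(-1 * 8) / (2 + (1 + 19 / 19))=-2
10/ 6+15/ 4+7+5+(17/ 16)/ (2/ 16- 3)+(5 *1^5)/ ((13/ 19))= 87385/ 3588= 24.35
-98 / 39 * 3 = -98 / 13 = -7.54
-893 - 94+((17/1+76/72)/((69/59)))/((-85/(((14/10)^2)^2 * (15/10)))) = -1738468067/1759500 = -988.05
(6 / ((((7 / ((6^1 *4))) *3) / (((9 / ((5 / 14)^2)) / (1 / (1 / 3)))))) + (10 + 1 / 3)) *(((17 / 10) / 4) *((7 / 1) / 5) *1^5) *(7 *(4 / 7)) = 1531649 / 3750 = 408.44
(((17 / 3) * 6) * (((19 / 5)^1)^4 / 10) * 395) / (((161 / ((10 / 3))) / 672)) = 11201350592 / 2875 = 3896121.95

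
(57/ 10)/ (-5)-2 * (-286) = 28543/ 50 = 570.86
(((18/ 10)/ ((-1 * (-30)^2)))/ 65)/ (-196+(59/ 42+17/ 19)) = 399/ 2511811250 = 0.00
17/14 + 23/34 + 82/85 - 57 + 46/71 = -2259966/42245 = -53.50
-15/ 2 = -7.50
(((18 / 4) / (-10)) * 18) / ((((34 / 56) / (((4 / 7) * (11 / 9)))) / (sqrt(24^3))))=-38016 * sqrt(6) / 85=-1095.53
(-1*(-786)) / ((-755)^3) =-0.00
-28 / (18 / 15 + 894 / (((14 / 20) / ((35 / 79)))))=-5530 / 111987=-0.05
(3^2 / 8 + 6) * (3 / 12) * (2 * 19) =1083 / 16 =67.69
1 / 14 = 0.07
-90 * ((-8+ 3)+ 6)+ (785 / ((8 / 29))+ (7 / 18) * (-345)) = 62915 / 24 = 2621.46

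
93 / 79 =1.18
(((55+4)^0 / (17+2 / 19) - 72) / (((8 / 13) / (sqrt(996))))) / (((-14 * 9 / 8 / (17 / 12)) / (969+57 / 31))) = 332290772 * sqrt(249) / 16275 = 322178.80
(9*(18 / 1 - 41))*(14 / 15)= -966 / 5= -193.20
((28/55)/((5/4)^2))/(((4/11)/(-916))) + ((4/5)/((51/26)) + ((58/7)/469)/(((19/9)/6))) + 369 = -179452198309/397653375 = -451.28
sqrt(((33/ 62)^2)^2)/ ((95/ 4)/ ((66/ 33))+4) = 2178/ 122047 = 0.02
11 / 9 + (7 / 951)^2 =1.22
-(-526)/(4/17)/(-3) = -4471/6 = -745.17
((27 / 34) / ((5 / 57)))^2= 2368521 / 28900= 81.96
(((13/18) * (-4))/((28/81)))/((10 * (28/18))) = -1053/1960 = -0.54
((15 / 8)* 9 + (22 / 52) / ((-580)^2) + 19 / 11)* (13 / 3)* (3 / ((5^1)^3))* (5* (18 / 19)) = 9.16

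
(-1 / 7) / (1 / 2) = -2 / 7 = -0.29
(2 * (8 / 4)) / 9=4 / 9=0.44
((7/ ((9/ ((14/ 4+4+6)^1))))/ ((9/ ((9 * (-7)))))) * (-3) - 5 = 431/ 2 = 215.50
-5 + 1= -4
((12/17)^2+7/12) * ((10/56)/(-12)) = -0.02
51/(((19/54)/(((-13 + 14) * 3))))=8262/19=434.84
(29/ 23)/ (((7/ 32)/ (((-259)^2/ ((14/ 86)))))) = 54628576/ 23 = 2375155.48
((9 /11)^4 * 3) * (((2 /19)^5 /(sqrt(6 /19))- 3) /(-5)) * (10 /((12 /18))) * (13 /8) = 2302911 /117128- 511758 * sqrt(114) /36252565459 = 19.66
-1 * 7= -7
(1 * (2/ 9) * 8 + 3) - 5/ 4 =127/ 36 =3.53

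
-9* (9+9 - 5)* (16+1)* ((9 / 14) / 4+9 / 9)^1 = -129285 / 56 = -2308.66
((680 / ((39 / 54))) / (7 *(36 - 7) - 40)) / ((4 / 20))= 61200 / 2119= 28.88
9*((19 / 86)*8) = 684 / 43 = 15.91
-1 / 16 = -0.06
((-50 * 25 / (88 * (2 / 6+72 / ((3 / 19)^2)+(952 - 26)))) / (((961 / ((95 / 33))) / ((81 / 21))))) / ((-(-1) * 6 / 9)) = -4809375 / 74513795048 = -0.00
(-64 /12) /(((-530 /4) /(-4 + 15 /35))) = -160 /1113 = -0.14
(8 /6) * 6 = 8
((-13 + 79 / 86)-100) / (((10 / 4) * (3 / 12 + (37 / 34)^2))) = -5571342 / 178235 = -31.26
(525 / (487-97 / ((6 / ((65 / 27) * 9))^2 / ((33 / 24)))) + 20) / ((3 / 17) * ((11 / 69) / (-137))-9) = -1702215164770 / 782415819947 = -2.18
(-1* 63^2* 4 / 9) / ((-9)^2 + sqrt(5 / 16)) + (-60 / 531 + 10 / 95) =-7691031518 / 353017473 + 7056* sqrt(5) / 104971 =-21.64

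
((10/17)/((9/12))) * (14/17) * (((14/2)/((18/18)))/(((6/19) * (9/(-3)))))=-37240/7803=-4.77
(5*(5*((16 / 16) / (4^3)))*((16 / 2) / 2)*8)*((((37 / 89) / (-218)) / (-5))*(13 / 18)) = 2405 / 698472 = 0.00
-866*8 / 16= -433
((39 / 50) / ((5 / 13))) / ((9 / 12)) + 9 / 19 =3.18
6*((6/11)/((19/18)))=648/209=3.10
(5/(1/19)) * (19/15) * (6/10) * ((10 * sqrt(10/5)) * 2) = 1444 * sqrt(2) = 2042.12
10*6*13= 780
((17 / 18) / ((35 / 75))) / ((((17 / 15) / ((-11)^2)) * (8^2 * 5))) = 605 / 896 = 0.68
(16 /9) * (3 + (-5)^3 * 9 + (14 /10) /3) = -269168 /135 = -1993.84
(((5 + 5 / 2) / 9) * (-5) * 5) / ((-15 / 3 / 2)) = 8.33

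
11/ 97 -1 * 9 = -862/ 97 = -8.89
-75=-75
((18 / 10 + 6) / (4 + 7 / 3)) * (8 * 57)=2808 / 5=561.60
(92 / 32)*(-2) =-23 / 4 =-5.75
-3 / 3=-1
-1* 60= -60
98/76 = 49/38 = 1.29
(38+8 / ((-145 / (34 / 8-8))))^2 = 1227664 / 841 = 1459.77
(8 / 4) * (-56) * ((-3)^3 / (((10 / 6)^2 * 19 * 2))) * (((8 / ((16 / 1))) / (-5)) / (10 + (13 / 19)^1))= -972 / 3625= -0.27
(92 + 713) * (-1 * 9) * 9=-65205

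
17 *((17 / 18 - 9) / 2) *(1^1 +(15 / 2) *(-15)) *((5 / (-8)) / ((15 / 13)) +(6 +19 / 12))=92898455 / 1728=53760.68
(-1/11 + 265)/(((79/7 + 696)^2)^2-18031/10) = 69965140/66094357830111369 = 0.00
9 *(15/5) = 27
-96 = -96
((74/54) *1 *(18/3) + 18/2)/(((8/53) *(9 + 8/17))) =139655/11592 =12.05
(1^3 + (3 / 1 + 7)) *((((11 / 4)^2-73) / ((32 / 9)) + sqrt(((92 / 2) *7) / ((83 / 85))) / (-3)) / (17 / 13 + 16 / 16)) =-449163 / 5120-143 *sqrt(2271710) / 7470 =-116.58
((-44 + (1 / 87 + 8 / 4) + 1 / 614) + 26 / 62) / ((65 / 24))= -15.35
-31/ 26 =-1.19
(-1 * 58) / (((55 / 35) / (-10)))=4060 / 11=369.09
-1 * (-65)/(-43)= -65/43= -1.51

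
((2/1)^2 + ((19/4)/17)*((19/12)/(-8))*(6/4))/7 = 17047/30464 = 0.56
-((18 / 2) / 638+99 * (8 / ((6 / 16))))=-1347465 / 638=-2112.01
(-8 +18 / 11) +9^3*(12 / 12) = 7949 / 11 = 722.64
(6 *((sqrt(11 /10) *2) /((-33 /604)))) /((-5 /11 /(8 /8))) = 1208 *sqrt(110) /25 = 506.78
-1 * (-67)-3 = 64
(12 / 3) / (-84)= -0.05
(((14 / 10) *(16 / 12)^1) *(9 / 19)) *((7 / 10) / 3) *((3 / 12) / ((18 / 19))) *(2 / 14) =7 / 900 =0.01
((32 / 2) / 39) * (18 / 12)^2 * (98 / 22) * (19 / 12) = 931 / 143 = 6.51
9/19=0.47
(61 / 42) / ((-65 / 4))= -122 / 1365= -0.09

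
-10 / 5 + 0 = -2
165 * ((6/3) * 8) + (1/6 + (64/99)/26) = 6795853/2574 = 2640.19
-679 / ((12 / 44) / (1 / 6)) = -414.94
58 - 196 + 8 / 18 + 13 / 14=-17215 / 126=-136.63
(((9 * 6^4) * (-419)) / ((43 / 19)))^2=8622441763266816 / 1849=4663300034216.77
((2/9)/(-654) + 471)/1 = 1386152/2943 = 471.00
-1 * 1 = -1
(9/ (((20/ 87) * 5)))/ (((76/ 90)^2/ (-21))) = -230.59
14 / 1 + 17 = 31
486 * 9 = 4374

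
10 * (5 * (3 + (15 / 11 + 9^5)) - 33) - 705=32467965 / 11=2951633.18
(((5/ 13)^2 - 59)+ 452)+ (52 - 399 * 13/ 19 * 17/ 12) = 39477/ 676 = 58.40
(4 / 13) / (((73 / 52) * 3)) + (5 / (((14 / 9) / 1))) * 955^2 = 8988006599 / 3066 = 2931509.00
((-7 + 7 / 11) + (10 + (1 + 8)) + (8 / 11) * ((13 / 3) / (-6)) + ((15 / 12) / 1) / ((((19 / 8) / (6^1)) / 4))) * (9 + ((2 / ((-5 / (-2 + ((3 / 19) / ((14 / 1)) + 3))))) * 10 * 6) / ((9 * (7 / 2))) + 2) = 120883901 / 477603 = 253.11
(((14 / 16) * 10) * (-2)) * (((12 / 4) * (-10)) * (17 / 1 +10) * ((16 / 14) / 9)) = 1800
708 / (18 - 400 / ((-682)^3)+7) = 28073489268 / 991295575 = 28.32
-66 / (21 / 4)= -88 / 7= -12.57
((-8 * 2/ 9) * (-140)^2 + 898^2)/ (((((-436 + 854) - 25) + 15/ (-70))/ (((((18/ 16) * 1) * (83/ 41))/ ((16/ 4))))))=1008621229/ 901836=1118.41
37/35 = 1.06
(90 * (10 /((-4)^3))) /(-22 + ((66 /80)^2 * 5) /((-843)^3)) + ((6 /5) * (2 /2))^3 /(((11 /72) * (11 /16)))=11012367180574692 /644340710806375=17.09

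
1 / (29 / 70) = 70 / 29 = 2.41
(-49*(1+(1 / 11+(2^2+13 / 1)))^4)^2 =5904957433919037280801 / 214358881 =27547062227475.60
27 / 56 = 0.48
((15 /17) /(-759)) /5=-1 /4301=-0.00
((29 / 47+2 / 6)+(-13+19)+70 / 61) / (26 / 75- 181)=-1741250 / 38844983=-0.04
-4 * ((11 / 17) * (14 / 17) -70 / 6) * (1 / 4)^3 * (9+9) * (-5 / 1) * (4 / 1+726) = -52850175 / 1156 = -45718.14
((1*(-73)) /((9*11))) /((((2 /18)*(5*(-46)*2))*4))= 73 /20240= 0.00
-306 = -306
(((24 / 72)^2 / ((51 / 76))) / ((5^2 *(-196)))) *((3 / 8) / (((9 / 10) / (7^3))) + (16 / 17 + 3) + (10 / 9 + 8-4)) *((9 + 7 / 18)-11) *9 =10249151 / 137644920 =0.07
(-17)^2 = 289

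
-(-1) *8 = 8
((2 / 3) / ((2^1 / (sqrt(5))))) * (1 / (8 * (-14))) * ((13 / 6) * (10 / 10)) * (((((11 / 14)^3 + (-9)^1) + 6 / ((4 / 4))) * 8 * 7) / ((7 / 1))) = 89713 * sqrt(5) / 691488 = 0.29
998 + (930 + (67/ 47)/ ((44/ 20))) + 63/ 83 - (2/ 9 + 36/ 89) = 66295478662/ 34371711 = 1928.78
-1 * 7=-7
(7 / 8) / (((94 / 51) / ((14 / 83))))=2499 / 31208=0.08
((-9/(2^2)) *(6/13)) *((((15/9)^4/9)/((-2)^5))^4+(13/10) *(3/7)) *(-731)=4221457453155274643377/9981312541371924480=422.94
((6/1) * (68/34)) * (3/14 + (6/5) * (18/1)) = 9162/35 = 261.77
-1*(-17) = 17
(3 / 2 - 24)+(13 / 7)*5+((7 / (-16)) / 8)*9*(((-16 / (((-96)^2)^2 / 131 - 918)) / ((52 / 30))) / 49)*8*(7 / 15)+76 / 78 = -6997711075 / 571711868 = -12.24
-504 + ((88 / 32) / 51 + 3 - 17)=-105661 / 204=-517.95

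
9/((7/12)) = 108/7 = 15.43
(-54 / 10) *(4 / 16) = -27 / 20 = -1.35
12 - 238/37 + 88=3462/37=93.57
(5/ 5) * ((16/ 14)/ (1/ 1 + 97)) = 0.01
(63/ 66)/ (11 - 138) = -21/ 2794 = -0.01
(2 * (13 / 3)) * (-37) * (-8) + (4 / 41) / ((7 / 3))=2208788 / 861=2565.38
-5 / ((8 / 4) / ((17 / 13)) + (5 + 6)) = -85 / 213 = -0.40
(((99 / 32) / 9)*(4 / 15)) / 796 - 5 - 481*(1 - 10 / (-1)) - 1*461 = -549908629 / 95520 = -5757.00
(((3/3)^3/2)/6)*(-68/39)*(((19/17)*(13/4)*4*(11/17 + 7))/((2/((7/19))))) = -2.97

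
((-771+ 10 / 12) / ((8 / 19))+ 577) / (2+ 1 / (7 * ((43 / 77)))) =-2584429 / 4656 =-555.07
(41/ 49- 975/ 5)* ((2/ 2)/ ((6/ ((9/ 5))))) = -14271/ 245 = -58.25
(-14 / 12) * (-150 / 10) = 35 / 2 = 17.50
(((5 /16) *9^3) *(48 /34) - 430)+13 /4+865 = 51671 /68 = 759.87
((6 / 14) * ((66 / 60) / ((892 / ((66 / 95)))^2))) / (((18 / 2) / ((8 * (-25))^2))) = 159720 / 125665183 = 0.00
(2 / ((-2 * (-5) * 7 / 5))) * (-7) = -1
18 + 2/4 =37/2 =18.50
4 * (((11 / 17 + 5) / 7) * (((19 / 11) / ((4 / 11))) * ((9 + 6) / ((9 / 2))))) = 51.09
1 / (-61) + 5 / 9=296 / 549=0.54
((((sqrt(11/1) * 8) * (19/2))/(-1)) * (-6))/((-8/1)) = -57 * sqrt(11) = -189.05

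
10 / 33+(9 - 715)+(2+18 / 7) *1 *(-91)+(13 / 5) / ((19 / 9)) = -3512659 / 3135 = -1120.47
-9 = -9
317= 317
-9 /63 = -1 /7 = -0.14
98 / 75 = 1.31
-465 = -465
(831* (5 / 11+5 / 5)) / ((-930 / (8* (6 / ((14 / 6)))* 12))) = -3829248 / 11935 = -320.84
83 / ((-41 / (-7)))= 581 / 41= 14.17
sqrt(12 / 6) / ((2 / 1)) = sqrt(2) / 2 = 0.71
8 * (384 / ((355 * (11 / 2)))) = 6144 / 3905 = 1.57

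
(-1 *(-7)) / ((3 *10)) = 0.23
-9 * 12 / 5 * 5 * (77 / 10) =-4158 / 5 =-831.60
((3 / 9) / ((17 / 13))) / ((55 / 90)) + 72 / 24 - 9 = -1044 / 187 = -5.58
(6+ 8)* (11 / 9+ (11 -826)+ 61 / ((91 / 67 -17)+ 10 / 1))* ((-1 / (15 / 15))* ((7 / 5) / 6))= 436373 / 162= 2693.66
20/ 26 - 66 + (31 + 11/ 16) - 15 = -10097/ 208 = -48.54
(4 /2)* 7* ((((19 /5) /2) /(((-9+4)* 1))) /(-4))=133 /100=1.33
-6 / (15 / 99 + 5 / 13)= -1287 / 115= -11.19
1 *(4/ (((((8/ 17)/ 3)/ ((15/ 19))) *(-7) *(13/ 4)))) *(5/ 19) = -7650/ 32851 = -0.23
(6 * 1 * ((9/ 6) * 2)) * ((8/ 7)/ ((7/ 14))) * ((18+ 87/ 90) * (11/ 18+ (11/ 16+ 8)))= 761891/ 105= 7256.10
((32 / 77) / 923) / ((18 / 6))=32 / 213213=0.00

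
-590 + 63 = -527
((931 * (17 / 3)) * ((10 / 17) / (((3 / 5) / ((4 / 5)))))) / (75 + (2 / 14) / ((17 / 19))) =553945 / 10062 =55.05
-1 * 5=-5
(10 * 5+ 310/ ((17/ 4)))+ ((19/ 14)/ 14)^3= 15736846843/ 128002112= 122.94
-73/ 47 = -1.55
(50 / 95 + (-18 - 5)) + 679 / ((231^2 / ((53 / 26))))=-84532867 / 3765762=-22.45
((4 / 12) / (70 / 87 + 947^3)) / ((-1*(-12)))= 29 / 886646361252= 0.00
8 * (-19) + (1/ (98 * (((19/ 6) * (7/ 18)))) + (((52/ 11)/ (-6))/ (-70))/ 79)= -151.99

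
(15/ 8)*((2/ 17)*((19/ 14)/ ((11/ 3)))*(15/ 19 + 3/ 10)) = 0.09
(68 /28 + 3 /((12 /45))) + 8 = 607 /28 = 21.68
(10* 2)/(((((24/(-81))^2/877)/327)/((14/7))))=1045309455/8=130663681.88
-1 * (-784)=784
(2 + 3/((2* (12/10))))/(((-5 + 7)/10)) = 65/4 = 16.25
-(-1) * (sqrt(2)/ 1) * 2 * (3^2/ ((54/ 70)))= 70 * sqrt(2)/ 3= 33.00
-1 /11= -0.09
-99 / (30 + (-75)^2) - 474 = -893523 / 1885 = -474.02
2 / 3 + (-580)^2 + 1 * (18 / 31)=31285316 / 93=336401.25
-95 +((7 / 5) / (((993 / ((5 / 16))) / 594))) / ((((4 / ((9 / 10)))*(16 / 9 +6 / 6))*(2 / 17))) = -502165739 / 5296000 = -94.82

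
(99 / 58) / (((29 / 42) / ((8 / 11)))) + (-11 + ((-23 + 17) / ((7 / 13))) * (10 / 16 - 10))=95.26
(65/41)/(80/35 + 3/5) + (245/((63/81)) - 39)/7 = 1158841/28987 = 39.98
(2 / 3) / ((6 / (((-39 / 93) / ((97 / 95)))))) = -0.05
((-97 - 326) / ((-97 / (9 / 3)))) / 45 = 141 / 485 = 0.29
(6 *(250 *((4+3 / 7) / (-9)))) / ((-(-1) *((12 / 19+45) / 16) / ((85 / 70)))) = -2356000 / 7497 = -314.26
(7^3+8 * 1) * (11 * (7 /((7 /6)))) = 23166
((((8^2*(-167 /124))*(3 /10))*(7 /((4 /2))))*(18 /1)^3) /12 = -6817608 /155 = -43984.57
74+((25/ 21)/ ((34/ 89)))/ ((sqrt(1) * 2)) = 107897/ 1428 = 75.56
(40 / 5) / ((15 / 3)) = 8 / 5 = 1.60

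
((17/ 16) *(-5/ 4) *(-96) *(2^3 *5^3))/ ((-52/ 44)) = -1402500/ 13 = -107884.62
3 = 3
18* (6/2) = 54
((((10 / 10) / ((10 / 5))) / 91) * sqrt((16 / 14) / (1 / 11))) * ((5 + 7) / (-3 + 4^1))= 12 * sqrt(154) / 637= 0.23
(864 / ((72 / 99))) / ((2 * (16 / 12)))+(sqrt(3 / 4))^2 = 1785 / 4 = 446.25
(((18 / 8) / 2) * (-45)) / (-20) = 81 / 32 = 2.53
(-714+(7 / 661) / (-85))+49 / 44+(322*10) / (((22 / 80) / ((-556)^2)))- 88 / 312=348987879652601543 / 96413460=3619700814.10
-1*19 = -19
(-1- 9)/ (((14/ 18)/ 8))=-102.86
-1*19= -19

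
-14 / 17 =-0.82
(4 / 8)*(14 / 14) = 1 / 2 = 0.50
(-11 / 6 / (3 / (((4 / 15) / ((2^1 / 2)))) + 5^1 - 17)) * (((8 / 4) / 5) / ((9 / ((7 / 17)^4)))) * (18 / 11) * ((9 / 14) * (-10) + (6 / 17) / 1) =-0.03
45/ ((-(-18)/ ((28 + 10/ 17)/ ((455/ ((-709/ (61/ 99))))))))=-17056413/ 94367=-180.75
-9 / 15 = -3 / 5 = -0.60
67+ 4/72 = 1207/18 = 67.06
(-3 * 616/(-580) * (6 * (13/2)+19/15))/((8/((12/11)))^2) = 19026/7975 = 2.39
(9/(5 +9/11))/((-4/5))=-1.93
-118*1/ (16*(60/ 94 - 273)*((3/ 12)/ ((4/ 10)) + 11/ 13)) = 36049/ 1958553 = 0.02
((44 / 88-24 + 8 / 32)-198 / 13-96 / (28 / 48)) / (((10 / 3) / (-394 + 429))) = -221733 / 104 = -2132.05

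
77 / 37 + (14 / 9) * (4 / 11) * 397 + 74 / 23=19365823 / 84249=229.86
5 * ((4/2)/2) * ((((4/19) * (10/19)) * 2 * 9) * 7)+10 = 28810/361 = 79.81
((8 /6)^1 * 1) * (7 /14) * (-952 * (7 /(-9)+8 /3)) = -32368 /27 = -1198.81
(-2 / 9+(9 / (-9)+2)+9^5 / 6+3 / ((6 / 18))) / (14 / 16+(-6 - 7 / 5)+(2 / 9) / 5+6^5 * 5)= 3546460 / 13994467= 0.25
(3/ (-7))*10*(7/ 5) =-6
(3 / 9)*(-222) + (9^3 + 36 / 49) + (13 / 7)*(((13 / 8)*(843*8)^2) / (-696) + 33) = -279213703 / 1421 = -196490.99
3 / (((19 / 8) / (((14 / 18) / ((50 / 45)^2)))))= 378 / 475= 0.80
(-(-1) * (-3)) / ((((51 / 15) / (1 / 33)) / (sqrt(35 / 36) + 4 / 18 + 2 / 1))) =-100 / 1683 - 5 * sqrt(35) / 1122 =-0.09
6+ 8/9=6.89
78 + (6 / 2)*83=327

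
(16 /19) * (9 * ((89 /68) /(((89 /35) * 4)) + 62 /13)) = 155871 /4199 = 37.12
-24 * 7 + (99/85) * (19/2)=-26679/170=-156.94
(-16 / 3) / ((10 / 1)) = -8 / 15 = -0.53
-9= -9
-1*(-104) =104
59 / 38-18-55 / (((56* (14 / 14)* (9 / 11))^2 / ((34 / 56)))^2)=-15808415844375205 / 961151414501376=-16.45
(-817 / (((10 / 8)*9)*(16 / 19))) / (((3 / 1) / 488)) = -14028.19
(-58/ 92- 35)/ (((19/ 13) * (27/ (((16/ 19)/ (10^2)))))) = -42614/ 5604525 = -0.01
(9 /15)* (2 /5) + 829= 20731 /25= 829.24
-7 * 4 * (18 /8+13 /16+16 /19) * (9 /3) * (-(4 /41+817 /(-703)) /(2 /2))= -2118795 /6068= -349.18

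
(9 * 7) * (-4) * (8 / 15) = -672 / 5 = -134.40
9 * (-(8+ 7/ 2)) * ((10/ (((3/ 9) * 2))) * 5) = -15525/ 2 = -7762.50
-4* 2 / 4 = -2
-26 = -26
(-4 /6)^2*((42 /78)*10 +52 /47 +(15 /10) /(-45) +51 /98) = 12534992 /4041765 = 3.10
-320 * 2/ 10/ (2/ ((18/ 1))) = -576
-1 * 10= -10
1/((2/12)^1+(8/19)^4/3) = 5.65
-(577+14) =-591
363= 363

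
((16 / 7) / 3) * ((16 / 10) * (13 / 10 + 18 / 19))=3904 / 1425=2.74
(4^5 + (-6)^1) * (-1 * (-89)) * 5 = 453010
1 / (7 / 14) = 2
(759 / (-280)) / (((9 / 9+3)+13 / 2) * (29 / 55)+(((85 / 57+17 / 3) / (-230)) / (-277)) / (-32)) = -1010638101 / 2064126239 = -0.49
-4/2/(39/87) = -58/13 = -4.46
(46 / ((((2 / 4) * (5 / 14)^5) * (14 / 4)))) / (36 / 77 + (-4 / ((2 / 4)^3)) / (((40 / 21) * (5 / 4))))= -272138944 / 780375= -348.73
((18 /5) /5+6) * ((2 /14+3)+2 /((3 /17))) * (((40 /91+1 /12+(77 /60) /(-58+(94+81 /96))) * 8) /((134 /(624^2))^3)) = 367139396847793027940352 /34474958875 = 10649451335938.48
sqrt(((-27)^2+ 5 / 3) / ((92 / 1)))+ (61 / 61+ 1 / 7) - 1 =2.96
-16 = -16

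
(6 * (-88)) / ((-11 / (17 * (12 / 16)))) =612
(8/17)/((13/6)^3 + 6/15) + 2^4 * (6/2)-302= -49289966/194089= -253.96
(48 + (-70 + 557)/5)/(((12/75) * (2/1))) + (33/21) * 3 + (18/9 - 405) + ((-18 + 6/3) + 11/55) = 11281/280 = 40.29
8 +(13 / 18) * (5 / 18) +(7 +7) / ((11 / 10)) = 74587 / 3564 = 20.93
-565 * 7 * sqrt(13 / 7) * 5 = -2825 * sqrt(91) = -26948.78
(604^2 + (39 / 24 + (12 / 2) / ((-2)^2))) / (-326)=-2918553 / 2608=-1119.08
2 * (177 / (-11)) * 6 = -2124 / 11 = -193.09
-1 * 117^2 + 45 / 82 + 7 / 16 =-8979337 / 656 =-13688.01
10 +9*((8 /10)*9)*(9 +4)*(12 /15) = 17098 /25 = 683.92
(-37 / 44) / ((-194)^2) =-37 / 1655984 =-0.00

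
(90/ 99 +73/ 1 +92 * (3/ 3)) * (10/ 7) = 18250/ 77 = 237.01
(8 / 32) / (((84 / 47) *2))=47 / 672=0.07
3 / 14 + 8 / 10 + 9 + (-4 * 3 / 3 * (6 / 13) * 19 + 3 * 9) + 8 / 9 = 23147 / 8190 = 2.83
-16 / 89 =-0.18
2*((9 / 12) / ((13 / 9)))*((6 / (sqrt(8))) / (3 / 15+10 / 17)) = 6885*sqrt(2) / 3484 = 2.79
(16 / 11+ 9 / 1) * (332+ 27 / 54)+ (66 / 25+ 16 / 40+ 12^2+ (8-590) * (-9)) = 8861.18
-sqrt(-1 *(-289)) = -17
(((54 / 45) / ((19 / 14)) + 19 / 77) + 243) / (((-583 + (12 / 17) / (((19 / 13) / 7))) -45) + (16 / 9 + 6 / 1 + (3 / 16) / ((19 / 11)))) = -4371682464 / 11043909415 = -0.40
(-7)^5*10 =-168070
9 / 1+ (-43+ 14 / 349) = -33.96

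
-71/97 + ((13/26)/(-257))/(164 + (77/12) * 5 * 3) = -18995321/25951089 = -0.73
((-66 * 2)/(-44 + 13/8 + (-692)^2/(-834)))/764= 110088/392852429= 0.00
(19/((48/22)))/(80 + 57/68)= 3553/32982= 0.11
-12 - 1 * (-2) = -10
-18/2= -9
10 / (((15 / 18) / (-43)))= -516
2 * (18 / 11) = 36 / 11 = 3.27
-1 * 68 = -68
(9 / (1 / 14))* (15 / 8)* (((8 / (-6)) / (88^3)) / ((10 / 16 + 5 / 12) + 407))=-135 / 119172416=-0.00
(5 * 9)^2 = 2025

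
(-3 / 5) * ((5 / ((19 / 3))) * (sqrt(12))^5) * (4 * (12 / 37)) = -124416 * sqrt(3) / 703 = -306.54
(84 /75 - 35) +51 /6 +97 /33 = -37027 /1650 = -22.44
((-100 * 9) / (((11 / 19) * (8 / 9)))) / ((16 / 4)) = -38475 / 88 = -437.22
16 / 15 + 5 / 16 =1.38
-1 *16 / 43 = -16 / 43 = -0.37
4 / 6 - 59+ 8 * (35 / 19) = -2485 / 57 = -43.60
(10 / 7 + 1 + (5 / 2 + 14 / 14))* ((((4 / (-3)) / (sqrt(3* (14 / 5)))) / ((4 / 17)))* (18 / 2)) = -1411* sqrt(210) / 196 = -104.32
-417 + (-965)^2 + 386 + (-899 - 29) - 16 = 930250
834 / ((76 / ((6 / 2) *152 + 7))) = 193071 / 38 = 5080.82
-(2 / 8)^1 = -1 / 4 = -0.25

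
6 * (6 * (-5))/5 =-36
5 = 5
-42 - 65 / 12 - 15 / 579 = -109877 / 2316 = -47.44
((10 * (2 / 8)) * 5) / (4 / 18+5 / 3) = 225 / 34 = 6.62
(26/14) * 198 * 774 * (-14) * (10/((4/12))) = -119536560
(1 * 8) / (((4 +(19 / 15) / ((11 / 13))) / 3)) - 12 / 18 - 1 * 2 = 4624 / 2721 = 1.70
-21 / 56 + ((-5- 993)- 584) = -12659 / 8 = -1582.38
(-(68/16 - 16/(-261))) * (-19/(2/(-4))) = -85519/522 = -163.83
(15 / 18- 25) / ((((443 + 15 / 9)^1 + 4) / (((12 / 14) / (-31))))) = 435 / 292082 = 0.00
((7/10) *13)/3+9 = 361/30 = 12.03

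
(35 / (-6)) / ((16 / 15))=-175 / 32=-5.47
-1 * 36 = -36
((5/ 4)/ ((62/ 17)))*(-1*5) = -425/ 248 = -1.71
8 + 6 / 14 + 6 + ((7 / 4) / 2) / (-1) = 759 / 56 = 13.55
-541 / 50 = -10.82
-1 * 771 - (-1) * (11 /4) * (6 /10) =-15387 /20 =-769.35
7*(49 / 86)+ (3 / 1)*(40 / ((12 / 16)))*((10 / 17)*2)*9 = 2482631 / 1462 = 1698.11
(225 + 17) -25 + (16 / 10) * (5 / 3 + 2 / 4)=3307 / 15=220.47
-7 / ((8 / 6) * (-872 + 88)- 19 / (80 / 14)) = 120 / 17977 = 0.01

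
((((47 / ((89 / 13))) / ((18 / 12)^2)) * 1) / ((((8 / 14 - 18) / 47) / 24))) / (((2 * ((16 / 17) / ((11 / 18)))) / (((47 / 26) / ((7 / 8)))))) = -19414901 / 146583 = -132.45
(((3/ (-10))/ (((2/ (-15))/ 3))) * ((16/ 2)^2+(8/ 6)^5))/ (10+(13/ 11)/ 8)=364672/ 8037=45.37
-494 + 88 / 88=-493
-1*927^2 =-859329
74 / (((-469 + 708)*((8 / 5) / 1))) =185 / 956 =0.19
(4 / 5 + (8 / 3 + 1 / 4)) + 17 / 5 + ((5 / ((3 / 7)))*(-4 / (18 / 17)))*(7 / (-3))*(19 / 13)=3315277 / 21060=157.42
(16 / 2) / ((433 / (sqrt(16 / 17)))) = 32 * sqrt(17) / 7361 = 0.02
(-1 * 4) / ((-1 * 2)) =2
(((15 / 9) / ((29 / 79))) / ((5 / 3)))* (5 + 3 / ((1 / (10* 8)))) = 19355 / 29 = 667.41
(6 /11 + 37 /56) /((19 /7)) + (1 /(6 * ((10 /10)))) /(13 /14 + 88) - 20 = -122111591 /6244920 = -19.55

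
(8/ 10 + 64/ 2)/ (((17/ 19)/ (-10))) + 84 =-282.59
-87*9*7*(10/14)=-3915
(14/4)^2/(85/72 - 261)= -882/18707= -0.05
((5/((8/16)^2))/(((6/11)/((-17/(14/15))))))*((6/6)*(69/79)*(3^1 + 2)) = -1612875/553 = -2916.59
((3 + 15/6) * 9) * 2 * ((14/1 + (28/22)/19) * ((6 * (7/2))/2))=277830/19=14622.63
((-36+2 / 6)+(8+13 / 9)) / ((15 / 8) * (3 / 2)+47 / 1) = -3776 / 7173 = -0.53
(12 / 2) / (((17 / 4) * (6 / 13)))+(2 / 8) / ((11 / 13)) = 2509 / 748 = 3.35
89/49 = 1.82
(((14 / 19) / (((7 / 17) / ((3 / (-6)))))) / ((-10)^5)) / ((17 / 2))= 1 / 950000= 0.00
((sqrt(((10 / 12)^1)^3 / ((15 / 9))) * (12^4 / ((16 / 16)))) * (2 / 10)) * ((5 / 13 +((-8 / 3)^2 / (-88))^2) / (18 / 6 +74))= 3189568 * sqrt(2) / 363363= 12.41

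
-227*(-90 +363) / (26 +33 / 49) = -3036579 / 1307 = -2323.32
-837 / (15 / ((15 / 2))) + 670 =503 / 2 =251.50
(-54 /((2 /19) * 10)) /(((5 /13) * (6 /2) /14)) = -15561 /25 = -622.44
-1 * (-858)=858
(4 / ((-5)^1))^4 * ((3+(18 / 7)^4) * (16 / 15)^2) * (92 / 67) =225454063616 / 7540640625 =29.90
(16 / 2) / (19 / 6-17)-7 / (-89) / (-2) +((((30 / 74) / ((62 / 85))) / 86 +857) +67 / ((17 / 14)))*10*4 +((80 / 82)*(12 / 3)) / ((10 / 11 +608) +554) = 29630967501842438665 / 812103177988362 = 36486.70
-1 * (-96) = 96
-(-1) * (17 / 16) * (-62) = -527 / 8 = -65.88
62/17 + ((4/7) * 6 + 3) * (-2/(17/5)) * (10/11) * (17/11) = -1.67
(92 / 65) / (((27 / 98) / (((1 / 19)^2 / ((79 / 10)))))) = 18032 / 10010169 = 0.00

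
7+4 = 11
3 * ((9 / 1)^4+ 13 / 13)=19686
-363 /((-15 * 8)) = 121 /40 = 3.02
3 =3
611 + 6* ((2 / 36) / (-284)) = 520571 / 852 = 611.00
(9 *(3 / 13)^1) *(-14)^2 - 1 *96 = 4044 / 13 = 311.08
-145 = -145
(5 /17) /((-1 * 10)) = -1 /34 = -0.03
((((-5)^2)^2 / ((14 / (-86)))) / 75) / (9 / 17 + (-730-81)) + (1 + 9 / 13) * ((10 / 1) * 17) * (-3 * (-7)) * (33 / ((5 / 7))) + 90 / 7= 1049925419579 / 3761394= 279132.00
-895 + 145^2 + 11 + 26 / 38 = 382692 / 19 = 20141.68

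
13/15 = 0.87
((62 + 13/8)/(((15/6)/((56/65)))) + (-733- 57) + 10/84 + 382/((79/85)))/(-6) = 384908557/6470100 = 59.49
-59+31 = -28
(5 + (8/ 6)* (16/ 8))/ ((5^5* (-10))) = -23/ 93750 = -0.00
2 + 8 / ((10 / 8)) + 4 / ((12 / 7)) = 161 / 15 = 10.73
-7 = -7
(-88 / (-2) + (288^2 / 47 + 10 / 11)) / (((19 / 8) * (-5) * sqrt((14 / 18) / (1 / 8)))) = -5613612 * sqrt(14) / 343805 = -61.09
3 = 3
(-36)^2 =1296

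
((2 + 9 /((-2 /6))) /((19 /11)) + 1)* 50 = -12800 /19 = -673.68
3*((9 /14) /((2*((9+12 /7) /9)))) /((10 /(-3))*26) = -243 /26000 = -0.01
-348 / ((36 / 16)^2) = -1856 / 27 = -68.74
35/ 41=0.85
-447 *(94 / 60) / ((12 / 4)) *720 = -168072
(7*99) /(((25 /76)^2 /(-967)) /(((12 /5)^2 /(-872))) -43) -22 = -23534680862 /617341469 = -38.12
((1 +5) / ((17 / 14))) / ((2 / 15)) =630 / 17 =37.06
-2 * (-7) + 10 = 24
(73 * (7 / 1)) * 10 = 5110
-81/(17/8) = -648/17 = -38.12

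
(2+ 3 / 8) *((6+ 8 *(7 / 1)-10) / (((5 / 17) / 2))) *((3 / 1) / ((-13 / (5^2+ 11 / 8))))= -204459 / 40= -5111.48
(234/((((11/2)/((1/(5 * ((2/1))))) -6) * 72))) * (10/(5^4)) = 13/12250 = 0.00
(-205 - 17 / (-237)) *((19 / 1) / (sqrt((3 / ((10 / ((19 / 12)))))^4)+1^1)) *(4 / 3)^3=-94493900800 / 12548439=-7530.33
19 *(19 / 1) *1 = 361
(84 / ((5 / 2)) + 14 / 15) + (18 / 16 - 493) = -54881 / 120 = -457.34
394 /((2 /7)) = 1379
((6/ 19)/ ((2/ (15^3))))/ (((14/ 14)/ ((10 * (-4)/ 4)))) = -101250/ 19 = -5328.95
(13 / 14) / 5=13 / 70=0.19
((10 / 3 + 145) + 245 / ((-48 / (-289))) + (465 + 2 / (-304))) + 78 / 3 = 642787 / 304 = 2114.43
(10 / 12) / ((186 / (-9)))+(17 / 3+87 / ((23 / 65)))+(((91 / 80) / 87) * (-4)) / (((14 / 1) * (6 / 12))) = 251.49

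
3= 3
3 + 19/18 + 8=217/18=12.06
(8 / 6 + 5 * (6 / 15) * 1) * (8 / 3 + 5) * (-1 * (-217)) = 49910 / 9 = 5545.56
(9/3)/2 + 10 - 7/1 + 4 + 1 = 19/2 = 9.50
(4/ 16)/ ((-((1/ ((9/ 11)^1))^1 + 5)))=-9/ 224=-0.04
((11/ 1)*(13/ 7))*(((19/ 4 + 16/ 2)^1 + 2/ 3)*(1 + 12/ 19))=101959/ 228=447.19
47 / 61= 0.77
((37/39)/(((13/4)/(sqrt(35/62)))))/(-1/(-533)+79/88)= 266992 * sqrt(2170)/51013755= 0.24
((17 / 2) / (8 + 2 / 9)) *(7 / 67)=1071 / 9916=0.11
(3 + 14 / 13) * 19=1007 / 13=77.46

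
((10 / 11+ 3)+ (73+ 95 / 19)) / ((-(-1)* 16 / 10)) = 4505 / 88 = 51.19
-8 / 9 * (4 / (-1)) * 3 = 32 / 3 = 10.67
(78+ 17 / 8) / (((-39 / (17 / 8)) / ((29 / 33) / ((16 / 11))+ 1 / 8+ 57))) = -30195587 / 119808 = -252.03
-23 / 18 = -1.28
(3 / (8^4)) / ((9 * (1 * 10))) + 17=2088961 / 122880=17.00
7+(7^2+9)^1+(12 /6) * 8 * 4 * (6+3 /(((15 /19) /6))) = 1908.20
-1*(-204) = 204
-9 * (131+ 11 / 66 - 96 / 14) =-15663 / 14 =-1118.79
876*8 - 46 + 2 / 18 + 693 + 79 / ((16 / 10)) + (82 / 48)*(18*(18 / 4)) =282343 / 36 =7842.86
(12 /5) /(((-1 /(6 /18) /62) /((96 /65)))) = -23808 /325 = -73.26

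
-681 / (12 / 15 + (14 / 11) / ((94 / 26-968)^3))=-10543690253502945 / 12386126560706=-851.25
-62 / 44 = -31 / 22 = -1.41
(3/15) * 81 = 81/5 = 16.20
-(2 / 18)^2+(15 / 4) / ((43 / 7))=8333 / 13932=0.60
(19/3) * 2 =38/3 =12.67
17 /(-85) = -1 /5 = -0.20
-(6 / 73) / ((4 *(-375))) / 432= 1 / 7884000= 0.00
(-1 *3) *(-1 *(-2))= -6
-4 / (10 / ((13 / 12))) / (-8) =13 / 240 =0.05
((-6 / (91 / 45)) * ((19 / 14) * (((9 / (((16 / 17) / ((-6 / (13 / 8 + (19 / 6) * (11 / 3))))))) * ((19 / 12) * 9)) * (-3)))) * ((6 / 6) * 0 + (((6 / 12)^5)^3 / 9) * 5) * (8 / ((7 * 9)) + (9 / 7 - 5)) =12638691225 / 278490447872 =0.05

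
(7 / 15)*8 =56 / 15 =3.73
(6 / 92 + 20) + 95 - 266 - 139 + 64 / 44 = -145971 / 506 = -288.48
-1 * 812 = -812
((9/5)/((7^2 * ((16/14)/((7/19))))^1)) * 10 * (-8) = -18/19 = -0.95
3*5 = 15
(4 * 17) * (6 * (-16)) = -6528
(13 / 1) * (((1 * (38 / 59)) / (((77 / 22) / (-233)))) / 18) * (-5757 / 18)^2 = -211935068111 / 66906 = -3167654.14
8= 8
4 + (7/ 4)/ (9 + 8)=279/ 68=4.10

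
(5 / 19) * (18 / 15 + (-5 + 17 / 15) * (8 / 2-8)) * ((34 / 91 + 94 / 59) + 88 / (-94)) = 4.52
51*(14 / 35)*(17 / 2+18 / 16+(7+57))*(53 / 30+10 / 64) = 9241999 / 3200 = 2888.12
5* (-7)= -35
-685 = -685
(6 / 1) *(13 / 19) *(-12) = -936 / 19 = -49.26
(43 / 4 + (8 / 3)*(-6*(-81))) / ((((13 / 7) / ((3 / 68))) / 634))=34796139 / 1768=19681.07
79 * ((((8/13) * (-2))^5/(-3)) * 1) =82837504/1113879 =74.37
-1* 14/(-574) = 1/41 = 0.02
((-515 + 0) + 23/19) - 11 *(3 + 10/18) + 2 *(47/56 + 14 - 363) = -5981275/4788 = -1249.22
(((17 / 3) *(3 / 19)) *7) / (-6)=-119 / 114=-1.04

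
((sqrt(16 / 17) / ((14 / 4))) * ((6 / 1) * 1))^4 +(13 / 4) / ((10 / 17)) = 365686109 / 27755560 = 13.18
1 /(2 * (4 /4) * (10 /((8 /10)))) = 1 /25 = 0.04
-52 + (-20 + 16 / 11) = -776 / 11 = -70.55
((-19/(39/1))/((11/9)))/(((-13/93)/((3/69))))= 0.12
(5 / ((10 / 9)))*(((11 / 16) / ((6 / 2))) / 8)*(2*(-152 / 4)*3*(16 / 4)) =-1881 / 16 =-117.56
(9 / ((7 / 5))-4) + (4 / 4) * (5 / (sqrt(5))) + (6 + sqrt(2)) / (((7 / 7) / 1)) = sqrt(2) + sqrt(5) + 59 / 7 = 12.08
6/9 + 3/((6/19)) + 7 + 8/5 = 563/30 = 18.77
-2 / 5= -0.40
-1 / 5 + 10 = 49 / 5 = 9.80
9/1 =9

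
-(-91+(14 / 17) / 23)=35567 / 391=90.96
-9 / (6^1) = -3 / 2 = -1.50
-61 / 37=-1.65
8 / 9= 0.89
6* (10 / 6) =10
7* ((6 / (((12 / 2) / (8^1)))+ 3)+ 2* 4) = 133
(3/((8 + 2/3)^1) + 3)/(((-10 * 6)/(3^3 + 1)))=-1.56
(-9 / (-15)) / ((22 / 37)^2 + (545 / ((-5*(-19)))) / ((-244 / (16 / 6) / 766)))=-14280039 / 1134618520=-0.01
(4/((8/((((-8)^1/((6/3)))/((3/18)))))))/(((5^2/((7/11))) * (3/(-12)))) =336/275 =1.22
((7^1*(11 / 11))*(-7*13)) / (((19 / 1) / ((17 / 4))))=-10829 / 76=-142.49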